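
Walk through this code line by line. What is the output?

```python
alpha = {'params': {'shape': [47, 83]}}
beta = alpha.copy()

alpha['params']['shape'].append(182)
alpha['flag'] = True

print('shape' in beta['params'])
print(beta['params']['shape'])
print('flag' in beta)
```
True
[47, 83, 182]
False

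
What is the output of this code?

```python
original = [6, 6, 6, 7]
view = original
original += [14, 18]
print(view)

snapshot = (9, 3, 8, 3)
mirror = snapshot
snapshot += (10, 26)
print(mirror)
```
[6, 6, 6, 7, 14, 18]
(9, 3, 8, 3)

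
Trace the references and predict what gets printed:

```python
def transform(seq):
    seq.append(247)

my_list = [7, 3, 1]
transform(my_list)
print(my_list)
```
[7, 3, 1, 247]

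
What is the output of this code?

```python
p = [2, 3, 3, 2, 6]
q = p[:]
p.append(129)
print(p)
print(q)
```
[2, 3, 3, 2, 6, 129]
[2, 3, 3, 2, 6]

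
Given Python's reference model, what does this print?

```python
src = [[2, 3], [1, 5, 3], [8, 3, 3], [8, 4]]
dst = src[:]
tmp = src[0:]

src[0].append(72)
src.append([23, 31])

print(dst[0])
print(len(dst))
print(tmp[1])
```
[2, 3, 72]
4
[1, 5, 3]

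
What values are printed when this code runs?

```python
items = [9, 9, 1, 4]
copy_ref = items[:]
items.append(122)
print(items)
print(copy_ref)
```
[9, 9, 1, 4, 122]
[9, 9, 1, 4]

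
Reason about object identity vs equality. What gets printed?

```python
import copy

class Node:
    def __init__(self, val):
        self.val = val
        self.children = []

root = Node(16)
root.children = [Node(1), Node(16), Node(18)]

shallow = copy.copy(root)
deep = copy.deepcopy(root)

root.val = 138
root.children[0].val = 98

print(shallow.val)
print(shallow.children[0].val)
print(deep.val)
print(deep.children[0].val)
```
16
98
16
1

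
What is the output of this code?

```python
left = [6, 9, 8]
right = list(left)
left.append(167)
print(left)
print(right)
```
[6, 9, 8, 167]
[6, 9, 8]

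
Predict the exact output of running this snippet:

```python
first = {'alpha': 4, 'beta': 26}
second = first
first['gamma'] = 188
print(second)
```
{'alpha': 4, 'beta': 26, 'gamma': 188}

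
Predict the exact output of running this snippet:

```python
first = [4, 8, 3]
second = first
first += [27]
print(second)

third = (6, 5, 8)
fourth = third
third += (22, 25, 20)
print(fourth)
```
[4, 8, 3, 27]
(6, 5, 8)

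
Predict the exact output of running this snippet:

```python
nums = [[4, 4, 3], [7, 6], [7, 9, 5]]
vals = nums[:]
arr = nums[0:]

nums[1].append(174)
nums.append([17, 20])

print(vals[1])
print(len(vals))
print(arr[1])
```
[7, 6, 174]
3
[7, 6, 174]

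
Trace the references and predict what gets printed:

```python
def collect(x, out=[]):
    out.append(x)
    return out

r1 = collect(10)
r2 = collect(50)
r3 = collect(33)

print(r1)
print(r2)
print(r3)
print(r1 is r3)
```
[10, 50, 33]
[10, 50, 33]
[10, 50, 33]
True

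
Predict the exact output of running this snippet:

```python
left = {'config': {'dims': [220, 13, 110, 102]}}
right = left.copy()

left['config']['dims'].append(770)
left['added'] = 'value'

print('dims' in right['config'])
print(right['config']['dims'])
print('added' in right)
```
True
[220, 13, 110, 102, 770]
False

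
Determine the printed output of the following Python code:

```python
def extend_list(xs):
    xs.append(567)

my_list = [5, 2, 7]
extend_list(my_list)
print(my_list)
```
[5, 2, 7, 567]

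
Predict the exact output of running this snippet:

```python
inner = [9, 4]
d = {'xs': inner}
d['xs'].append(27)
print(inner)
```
[9, 4, 27]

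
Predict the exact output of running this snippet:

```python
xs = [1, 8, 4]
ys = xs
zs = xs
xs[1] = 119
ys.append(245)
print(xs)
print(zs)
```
[1, 119, 4, 245]
[1, 119, 4, 245]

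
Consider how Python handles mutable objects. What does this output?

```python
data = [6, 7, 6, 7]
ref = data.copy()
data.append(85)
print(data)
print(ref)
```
[6, 7, 6, 7, 85]
[6, 7, 6, 7]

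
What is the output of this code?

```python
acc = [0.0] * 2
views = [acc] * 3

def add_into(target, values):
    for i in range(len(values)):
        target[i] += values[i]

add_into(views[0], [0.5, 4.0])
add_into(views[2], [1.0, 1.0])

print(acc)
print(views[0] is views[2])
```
[1.5, 5.0]
True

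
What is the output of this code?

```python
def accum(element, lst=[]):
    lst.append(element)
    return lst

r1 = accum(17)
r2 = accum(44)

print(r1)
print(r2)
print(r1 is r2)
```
[17, 44]
[17, 44]
True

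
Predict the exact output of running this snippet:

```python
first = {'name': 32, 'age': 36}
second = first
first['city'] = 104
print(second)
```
{'name': 32, 'age': 36, 'city': 104}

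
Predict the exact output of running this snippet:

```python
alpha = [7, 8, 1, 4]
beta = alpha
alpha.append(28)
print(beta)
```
[7, 8, 1, 4, 28]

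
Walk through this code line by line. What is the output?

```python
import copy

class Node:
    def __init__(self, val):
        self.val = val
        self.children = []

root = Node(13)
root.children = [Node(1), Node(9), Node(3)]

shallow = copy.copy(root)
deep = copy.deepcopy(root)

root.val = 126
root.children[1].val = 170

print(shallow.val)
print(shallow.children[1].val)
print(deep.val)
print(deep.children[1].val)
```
13
170
13
9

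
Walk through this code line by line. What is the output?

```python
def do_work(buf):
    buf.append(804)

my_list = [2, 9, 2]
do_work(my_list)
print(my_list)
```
[2, 9, 2, 804]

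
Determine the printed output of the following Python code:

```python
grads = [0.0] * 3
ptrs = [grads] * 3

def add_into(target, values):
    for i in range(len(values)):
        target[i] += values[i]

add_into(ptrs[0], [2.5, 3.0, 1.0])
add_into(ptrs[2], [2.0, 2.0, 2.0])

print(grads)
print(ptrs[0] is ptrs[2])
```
[4.5, 5.0, 3.0]
True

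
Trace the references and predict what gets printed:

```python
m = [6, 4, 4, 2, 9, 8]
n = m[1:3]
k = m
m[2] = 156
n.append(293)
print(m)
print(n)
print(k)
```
[6, 4, 156, 2, 9, 8]
[4, 4, 293]
[6, 4, 156, 2, 9, 8]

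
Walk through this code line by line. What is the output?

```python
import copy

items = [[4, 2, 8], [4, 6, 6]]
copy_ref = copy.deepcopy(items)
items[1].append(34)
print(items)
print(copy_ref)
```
[[4, 2, 8], [4, 6, 6, 34]]
[[4, 2, 8], [4, 6, 6]]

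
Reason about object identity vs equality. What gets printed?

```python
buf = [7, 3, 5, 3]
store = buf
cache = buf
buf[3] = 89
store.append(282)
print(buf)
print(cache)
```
[7, 3, 5, 89, 282]
[7, 3, 5, 89, 282]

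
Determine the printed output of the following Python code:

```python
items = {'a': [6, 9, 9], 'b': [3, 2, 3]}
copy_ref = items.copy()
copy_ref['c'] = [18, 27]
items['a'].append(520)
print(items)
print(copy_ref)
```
{'a': [6, 9, 9, 520], 'b': [3, 2, 3]}
{'a': [6, 9, 9, 520], 'b': [3, 2, 3], 'c': [18, 27]}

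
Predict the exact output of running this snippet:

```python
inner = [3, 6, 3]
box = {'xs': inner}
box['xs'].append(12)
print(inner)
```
[3, 6, 3, 12]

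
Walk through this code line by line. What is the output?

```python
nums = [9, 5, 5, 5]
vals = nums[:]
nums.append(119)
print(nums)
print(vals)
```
[9, 5, 5, 5, 119]
[9, 5, 5, 5]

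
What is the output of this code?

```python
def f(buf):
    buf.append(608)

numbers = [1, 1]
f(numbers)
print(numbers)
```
[1, 1, 608]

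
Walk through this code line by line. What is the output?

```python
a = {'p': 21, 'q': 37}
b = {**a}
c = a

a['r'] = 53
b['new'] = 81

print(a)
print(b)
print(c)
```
{'p': 21, 'q': 37, 'r': 53}
{'p': 21, 'q': 37, 'new': 81}
{'p': 21, 'q': 37, 'r': 53}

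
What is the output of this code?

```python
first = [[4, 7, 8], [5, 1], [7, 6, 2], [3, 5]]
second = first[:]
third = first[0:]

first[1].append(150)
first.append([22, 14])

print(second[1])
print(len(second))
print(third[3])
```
[5, 1, 150]
4
[3, 5]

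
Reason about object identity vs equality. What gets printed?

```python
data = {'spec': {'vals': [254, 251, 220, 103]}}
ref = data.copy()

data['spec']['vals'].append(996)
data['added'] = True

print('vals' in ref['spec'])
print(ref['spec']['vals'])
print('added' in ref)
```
True
[254, 251, 220, 103, 996]
False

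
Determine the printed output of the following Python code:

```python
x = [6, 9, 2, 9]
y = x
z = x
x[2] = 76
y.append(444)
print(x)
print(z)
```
[6, 9, 76, 9, 444]
[6, 9, 76, 9, 444]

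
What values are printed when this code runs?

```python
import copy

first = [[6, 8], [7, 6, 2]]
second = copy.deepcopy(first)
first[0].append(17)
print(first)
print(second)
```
[[6, 8, 17], [7, 6, 2]]
[[6, 8], [7, 6, 2]]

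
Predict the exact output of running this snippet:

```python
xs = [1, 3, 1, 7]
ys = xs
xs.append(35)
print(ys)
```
[1, 3, 1, 7, 35]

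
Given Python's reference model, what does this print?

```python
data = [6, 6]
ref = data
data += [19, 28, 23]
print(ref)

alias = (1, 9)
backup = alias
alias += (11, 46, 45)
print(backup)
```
[6, 6, 19, 28, 23]
(1, 9)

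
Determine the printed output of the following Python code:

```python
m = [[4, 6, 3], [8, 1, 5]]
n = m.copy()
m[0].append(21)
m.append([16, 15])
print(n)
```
[[4, 6, 3, 21], [8, 1, 5]]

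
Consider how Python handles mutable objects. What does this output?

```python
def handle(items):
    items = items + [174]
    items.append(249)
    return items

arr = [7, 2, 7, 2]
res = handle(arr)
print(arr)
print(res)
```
[7, 2, 7, 2]
[7, 2, 7, 2, 174, 249]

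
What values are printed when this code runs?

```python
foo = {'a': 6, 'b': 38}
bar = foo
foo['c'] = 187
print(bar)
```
{'a': 6, 'b': 38, 'c': 187}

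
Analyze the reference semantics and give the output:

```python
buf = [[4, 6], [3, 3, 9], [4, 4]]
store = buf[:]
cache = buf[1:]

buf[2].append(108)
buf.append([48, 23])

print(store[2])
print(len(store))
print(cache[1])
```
[4, 4, 108]
3
[4, 4, 108]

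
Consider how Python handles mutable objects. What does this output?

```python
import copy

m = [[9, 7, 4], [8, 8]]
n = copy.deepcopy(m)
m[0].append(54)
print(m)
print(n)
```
[[9, 7, 4, 54], [8, 8]]
[[9, 7, 4], [8, 8]]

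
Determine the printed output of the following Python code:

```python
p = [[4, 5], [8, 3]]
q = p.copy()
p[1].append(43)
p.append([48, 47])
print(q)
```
[[4, 5], [8, 3, 43]]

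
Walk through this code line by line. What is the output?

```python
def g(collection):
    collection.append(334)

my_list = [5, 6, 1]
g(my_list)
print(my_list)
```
[5, 6, 1, 334]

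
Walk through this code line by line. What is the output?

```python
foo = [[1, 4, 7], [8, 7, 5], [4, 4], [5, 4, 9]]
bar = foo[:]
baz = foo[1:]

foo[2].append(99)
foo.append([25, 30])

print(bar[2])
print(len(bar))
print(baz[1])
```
[4, 4, 99]
4
[4, 4, 99]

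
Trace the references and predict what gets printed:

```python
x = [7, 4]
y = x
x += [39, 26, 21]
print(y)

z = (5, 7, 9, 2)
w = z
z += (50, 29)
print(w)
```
[7, 4, 39, 26, 21]
(5, 7, 9, 2)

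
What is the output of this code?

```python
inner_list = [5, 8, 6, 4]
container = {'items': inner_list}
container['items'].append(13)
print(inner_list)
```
[5, 8, 6, 4, 13]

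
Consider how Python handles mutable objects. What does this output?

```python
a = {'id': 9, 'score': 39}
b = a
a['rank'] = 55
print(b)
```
{'id': 9, 'score': 39, 'rank': 55}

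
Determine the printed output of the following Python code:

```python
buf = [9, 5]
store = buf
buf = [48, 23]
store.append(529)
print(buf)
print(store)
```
[48, 23]
[9, 5, 529]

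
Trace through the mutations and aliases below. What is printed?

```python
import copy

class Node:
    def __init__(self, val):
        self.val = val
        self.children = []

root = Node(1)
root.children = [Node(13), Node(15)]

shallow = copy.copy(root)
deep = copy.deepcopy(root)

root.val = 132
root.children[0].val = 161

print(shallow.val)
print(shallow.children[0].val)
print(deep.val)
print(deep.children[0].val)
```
1
161
1
13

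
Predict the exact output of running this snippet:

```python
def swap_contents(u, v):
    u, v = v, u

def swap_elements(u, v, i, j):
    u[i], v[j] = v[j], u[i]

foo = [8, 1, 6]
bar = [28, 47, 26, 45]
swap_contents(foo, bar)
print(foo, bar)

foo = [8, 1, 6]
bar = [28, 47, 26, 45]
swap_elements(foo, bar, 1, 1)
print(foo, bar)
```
[8, 1, 6] [28, 47, 26, 45]
[8, 47, 6] [28, 1, 26, 45]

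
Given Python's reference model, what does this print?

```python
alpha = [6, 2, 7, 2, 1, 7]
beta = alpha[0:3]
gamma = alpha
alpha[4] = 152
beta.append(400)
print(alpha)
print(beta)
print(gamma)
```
[6, 2, 7, 2, 152, 7]
[6, 2, 7, 400]
[6, 2, 7, 2, 152, 7]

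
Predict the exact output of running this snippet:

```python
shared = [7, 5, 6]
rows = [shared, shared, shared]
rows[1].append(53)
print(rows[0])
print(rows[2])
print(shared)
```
[7, 5, 6, 53]
[7, 5, 6, 53]
[7, 5, 6, 53]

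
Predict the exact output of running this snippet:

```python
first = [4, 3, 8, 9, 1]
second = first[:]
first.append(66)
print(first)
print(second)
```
[4, 3, 8, 9, 1, 66]
[4, 3, 8, 9, 1]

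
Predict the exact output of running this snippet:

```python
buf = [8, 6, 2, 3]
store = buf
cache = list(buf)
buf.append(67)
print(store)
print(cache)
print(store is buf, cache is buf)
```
[8, 6, 2, 3, 67]
[8, 6, 2, 3]
True False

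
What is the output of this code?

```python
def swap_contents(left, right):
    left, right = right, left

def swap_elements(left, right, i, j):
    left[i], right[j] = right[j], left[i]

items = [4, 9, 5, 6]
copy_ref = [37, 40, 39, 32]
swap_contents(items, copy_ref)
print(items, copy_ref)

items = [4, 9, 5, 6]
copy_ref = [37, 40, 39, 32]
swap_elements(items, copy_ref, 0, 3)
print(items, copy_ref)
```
[4, 9, 5, 6] [37, 40, 39, 32]
[32, 9, 5, 6] [37, 40, 39, 4]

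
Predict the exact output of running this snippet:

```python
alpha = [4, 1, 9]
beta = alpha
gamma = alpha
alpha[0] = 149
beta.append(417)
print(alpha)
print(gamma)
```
[149, 1, 9, 417]
[149, 1, 9, 417]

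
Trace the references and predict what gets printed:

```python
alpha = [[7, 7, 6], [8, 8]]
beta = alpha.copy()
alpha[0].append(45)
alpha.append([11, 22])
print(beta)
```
[[7, 7, 6, 45], [8, 8]]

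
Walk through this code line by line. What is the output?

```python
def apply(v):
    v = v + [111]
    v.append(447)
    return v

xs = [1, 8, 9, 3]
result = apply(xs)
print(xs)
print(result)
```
[1, 8, 9, 3]
[1, 8, 9, 3, 111, 447]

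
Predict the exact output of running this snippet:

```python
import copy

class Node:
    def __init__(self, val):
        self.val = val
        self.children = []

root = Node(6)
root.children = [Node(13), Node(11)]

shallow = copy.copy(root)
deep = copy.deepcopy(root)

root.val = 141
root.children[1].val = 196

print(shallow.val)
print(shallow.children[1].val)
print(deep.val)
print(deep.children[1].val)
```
6
196
6
11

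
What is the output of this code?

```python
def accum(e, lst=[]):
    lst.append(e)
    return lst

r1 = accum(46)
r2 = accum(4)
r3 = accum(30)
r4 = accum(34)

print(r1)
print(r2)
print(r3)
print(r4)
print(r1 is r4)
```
[46, 4, 30, 34]
[46, 4, 30, 34]
[46, 4, 30, 34]
[46, 4, 30, 34]
True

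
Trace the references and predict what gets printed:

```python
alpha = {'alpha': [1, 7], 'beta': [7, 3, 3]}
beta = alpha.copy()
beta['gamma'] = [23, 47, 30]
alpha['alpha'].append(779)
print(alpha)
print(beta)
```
{'alpha': [1, 7, 779], 'beta': [7, 3, 3]}
{'alpha': [1, 7, 779], 'beta': [7, 3, 3], 'gamma': [23, 47, 30]}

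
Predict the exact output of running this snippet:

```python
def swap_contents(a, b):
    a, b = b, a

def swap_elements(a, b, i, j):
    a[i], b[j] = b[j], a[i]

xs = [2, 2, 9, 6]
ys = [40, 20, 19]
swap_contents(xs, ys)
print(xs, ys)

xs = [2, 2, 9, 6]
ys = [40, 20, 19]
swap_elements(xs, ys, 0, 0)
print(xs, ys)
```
[2, 2, 9, 6] [40, 20, 19]
[40, 2, 9, 6] [2, 20, 19]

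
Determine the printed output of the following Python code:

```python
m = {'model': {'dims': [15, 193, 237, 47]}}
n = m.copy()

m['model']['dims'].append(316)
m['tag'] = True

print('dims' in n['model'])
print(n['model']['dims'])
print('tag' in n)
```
True
[15, 193, 237, 47, 316]
False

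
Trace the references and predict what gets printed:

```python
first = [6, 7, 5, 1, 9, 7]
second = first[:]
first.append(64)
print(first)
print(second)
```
[6, 7, 5, 1, 9, 7, 64]
[6, 7, 5, 1, 9, 7]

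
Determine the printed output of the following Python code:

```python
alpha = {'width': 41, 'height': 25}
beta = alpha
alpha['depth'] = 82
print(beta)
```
{'width': 41, 'height': 25, 'depth': 82}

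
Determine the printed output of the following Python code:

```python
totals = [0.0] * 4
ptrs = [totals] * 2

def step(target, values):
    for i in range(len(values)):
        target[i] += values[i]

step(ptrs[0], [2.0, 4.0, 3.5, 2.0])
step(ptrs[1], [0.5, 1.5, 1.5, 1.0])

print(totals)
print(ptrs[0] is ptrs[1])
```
[2.5, 5.5, 5.0, 3.0]
True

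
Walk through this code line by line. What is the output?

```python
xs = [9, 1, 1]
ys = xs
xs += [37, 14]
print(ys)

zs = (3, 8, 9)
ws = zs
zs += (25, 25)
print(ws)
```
[9, 1, 1, 37, 14]
(3, 8, 9)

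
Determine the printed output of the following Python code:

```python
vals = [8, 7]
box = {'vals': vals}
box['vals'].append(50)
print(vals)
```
[8, 7, 50]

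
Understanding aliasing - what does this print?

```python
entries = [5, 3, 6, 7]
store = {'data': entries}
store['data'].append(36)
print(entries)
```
[5, 3, 6, 7, 36]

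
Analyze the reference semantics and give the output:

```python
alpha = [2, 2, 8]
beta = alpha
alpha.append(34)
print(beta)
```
[2, 2, 8, 34]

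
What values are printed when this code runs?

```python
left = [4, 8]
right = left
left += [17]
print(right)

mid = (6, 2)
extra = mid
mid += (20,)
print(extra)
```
[4, 8, 17]
(6, 2)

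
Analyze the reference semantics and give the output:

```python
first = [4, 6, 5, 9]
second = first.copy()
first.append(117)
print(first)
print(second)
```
[4, 6, 5, 9, 117]
[4, 6, 5, 9]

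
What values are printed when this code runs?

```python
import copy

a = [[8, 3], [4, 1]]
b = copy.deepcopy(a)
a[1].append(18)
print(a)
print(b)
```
[[8, 3], [4, 1, 18]]
[[8, 3], [4, 1]]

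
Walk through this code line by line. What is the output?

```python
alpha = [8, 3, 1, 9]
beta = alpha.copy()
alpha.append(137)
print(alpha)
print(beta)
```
[8, 3, 1, 9, 137]
[8, 3, 1, 9]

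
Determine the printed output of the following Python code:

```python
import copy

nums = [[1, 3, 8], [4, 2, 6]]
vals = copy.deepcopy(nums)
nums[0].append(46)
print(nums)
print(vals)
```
[[1, 3, 8, 46], [4, 2, 6]]
[[1, 3, 8], [4, 2, 6]]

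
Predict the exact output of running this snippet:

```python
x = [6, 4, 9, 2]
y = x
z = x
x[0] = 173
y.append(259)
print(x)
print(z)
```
[173, 4, 9, 2, 259]
[173, 4, 9, 2, 259]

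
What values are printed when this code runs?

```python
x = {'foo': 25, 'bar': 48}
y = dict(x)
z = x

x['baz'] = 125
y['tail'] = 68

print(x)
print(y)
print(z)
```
{'foo': 25, 'bar': 48, 'baz': 125}
{'foo': 25, 'bar': 48, 'tail': 68}
{'foo': 25, 'bar': 48, 'baz': 125}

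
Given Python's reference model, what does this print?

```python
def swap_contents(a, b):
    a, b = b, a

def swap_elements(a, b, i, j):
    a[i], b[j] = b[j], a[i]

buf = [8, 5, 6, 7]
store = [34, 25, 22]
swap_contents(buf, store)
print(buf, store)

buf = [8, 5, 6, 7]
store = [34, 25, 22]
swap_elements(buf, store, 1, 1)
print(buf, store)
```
[8, 5, 6, 7] [34, 25, 22]
[8, 25, 6, 7] [34, 5, 22]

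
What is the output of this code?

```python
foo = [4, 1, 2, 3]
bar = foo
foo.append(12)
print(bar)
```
[4, 1, 2, 3, 12]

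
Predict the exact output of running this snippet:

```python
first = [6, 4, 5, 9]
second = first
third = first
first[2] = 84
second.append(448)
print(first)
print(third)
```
[6, 4, 84, 9, 448]
[6, 4, 84, 9, 448]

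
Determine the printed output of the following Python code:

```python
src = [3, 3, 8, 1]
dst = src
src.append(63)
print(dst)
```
[3, 3, 8, 1, 63]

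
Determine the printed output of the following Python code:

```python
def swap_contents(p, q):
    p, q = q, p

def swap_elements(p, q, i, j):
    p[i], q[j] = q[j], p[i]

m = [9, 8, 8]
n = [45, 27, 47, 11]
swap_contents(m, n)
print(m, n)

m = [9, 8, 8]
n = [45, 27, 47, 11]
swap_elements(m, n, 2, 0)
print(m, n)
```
[9, 8, 8] [45, 27, 47, 11]
[9, 8, 45] [8, 27, 47, 11]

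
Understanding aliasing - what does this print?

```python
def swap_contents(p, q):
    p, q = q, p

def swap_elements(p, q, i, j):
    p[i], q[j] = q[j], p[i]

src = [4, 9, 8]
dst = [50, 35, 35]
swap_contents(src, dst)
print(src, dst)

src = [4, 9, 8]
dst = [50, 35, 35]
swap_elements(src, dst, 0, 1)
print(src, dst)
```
[4, 9, 8] [50, 35, 35]
[35, 9, 8] [50, 4, 35]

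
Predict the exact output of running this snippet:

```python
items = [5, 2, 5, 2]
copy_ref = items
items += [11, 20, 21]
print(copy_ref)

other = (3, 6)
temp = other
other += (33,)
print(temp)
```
[5, 2, 5, 2, 11, 20, 21]
(3, 6)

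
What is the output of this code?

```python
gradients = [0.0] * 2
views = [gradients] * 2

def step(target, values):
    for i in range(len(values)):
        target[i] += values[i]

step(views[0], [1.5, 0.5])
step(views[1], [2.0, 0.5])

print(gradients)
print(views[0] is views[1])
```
[3.5, 1.0]
True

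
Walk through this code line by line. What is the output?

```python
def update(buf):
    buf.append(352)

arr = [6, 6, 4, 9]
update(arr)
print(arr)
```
[6, 6, 4, 9, 352]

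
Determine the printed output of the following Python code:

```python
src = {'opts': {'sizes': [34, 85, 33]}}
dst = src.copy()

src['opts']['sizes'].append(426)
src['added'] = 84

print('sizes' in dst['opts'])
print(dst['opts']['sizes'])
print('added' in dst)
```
True
[34, 85, 33, 426]
False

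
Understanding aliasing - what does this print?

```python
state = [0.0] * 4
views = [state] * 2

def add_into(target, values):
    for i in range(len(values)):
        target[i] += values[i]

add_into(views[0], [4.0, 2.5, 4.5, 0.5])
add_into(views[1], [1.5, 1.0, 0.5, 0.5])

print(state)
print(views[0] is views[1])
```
[5.5, 3.5, 5.0, 1.0]
True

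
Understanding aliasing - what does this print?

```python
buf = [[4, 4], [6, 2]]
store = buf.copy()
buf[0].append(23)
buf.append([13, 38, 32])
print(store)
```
[[4, 4, 23], [6, 2]]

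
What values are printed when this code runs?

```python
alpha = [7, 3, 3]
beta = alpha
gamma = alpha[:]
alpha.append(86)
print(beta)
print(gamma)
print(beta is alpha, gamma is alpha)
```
[7, 3, 3, 86]
[7, 3, 3]
True False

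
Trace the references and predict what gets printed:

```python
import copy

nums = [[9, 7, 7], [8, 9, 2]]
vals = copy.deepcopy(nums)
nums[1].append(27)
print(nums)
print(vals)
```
[[9, 7, 7], [8, 9, 2, 27]]
[[9, 7, 7], [8, 9, 2]]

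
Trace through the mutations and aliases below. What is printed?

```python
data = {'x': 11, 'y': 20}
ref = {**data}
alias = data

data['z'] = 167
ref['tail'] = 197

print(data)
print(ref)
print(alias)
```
{'x': 11, 'y': 20, 'z': 167}
{'x': 11, 'y': 20, 'tail': 197}
{'x': 11, 'y': 20, 'z': 167}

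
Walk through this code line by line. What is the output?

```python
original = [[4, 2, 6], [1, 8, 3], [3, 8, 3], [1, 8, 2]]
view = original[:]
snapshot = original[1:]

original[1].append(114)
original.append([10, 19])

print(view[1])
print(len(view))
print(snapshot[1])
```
[1, 8, 3, 114]
4
[3, 8, 3]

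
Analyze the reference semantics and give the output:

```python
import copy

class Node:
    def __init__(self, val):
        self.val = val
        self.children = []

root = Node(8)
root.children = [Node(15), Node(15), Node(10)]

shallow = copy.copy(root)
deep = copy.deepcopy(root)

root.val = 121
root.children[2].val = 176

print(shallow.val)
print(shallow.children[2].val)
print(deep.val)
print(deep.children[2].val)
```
8
176
8
10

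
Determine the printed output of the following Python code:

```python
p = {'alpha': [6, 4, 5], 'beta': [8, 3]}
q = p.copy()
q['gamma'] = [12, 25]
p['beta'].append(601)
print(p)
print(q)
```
{'alpha': [6, 4, 5], 'beta': [8, 3, 601]}
{'alpha': [6, 4, 5], 'beta': [8, 3, 601], 'gamma': [12, 25]}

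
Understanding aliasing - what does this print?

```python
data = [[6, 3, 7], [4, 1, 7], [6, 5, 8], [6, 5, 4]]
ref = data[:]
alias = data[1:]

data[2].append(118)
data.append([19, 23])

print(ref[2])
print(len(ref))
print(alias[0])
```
[6, 5, 8, 118]
4
[4, 1, 7]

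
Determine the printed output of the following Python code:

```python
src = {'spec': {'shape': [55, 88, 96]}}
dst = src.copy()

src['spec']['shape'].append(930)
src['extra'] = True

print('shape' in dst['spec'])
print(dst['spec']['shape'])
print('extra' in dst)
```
True
[55, 88, 96, 930]
False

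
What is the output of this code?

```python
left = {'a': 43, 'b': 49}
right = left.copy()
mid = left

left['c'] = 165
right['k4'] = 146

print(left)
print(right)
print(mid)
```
{'a': 43, 'b': 49, 'c': 165}
{'a': 43, 'b': 49, 'k4': 146}
{'a': 43, 'b': 49, 'c': 165}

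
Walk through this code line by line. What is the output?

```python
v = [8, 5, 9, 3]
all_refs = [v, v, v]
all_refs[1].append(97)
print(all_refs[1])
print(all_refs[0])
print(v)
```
[8, 5, 9, 3, 97]
[8, 5, 9, 3, 97]
[8, 5, 9, 3, 97]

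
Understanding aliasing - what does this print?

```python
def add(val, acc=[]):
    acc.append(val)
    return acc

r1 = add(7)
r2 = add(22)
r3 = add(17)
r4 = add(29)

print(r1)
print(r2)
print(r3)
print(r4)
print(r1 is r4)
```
[7, 22, 17, 29]
[7, 22, 17, 29]
[7, 22, 17, 29]
[7, 22, 17, 29]
True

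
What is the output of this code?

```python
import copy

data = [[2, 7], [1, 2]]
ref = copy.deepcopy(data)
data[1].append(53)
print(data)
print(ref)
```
[[2, 7], [1, 2, 53]]
[[2, 7], [1, 2]]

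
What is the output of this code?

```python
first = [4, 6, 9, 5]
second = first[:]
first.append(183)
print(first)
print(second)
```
[4, 6, 9, 5, 183]
[4, 6, 9, 5]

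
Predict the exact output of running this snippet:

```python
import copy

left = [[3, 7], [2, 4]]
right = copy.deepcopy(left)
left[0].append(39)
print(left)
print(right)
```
[[3, 7, 39], [2, 4]]
[[3, 7], [2, 4]]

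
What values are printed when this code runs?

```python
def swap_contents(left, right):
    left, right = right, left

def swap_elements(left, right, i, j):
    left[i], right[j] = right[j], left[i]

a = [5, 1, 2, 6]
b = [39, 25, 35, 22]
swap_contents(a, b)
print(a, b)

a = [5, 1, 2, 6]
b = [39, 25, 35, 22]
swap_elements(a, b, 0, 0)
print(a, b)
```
[5, 1, 2, 6] [39, 25, 35, 22]
[39, 1, 2, 6] [5, 25, 35, 22]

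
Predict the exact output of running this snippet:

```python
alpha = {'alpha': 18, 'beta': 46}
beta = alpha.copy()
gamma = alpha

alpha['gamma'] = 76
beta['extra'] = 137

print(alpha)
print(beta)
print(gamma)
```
{'alpha': 18, 'beta': 46, 'gamma': 76}
{'alpha': 18, 'beta': 46, 'extra': 137}
{'alpha': 18, 'beta': 46, 'gamma': 76}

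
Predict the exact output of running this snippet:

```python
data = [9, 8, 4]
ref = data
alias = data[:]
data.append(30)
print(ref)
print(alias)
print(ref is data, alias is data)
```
[9, 8, 4, 30]
[9, 8, 4]
True False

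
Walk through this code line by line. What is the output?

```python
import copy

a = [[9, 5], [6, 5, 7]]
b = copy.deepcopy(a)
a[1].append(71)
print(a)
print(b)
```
[[9, 5], [6, 5, 7, 71]]
[[9, 5], [6, 5, 7]]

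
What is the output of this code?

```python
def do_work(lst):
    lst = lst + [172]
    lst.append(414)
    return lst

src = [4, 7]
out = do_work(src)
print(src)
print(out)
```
[4, 7]
[4, 7, 172, 414]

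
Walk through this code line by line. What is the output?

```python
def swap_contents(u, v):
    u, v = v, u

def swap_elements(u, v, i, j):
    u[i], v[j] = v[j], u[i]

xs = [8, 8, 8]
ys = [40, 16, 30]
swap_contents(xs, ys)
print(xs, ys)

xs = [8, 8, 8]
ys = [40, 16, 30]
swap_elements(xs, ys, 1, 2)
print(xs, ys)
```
[8, 8, 8] [40, 16, 30]
[8, 30, 8] [40, 16, 8]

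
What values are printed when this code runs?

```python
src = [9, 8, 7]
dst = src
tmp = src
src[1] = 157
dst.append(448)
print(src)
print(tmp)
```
[9, 157, 7, 448]
[9, 157, 7, 448]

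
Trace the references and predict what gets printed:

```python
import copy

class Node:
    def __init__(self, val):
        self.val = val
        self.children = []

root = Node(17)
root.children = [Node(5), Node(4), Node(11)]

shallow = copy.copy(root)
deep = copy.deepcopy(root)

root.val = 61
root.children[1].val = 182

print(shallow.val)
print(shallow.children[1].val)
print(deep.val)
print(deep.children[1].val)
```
17
182
17
4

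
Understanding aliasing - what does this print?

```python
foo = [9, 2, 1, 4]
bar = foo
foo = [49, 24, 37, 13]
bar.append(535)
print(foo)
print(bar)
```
[49, 24, 37, 13]
[9, 2, 1, 4, 535]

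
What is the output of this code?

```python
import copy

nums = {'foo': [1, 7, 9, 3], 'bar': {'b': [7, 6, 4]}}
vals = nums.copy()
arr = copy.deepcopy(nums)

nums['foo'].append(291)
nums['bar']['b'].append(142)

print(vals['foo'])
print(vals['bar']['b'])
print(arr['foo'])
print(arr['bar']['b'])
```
[1, 7, 9, 3, 291]
[7, 6, 4, 142]
[1, 7, 9, 3]
[7, 6, 4]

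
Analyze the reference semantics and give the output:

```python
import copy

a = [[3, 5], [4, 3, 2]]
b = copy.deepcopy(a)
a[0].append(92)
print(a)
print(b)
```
[[3, 5, 92], [4, 3, 2]]
[[3, 5], [4, 3, 2]]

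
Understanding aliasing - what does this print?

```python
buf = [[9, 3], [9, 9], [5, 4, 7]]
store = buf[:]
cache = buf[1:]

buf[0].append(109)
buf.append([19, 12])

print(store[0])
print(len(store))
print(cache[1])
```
[9, 3, 109]
3
[5, 4, 7]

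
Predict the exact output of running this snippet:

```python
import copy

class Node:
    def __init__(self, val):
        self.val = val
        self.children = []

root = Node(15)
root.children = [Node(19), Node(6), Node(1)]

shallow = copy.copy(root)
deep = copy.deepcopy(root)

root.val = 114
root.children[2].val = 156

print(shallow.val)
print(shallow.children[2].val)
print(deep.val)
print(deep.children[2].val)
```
15
156
15
1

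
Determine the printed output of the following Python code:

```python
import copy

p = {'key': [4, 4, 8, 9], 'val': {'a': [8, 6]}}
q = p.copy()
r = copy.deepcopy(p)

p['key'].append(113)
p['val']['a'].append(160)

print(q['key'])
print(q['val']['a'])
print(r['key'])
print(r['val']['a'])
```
[4, 4, 8, 9, 113]
[8, 6, 160]
[4, 4, 8, 9]
[8, 6]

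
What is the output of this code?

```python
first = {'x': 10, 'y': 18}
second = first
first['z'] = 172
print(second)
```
{'x': 10, 'y': 18, 'z': 172}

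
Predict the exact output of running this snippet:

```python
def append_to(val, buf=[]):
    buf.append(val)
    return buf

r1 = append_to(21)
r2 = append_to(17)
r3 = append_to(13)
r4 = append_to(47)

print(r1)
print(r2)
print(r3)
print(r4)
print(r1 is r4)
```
[21, 17, 13, 47]
[21, 17, 13, 47]
[21, 17, 13, 47]
[21, 17, 13, 47]
True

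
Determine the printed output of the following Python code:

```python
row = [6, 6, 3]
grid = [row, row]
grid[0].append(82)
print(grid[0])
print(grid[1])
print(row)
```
[6, 6, 3, 82]
[6, 6, 3, 82]
[6, 6, 3, 82]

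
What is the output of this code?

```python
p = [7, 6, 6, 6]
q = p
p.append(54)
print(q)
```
[7, 6, 6, 6, 54]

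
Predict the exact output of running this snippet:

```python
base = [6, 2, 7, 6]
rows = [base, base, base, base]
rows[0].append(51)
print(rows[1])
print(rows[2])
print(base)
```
[6, 2, 7, 6, 51]
[6, 2, 7, 6, 51]
[6, 2, 7, 6, 51]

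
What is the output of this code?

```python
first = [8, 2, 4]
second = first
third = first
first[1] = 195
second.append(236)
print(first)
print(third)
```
[8, 195, 4, 236]
[8, 195, 4, 236]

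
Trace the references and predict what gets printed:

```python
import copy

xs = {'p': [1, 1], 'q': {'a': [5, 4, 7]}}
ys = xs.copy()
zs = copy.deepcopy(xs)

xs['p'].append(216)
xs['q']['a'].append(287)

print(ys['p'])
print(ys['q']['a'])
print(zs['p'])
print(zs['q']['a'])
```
[1, 1, 216]
[5, 4, 7, 287]
[1, 1]
[5, 4, 7]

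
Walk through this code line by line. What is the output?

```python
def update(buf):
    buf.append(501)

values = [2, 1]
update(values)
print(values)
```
[2, 1, 501]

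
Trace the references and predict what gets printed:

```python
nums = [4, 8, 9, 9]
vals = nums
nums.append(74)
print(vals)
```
[4, 8, 9, 9, 74]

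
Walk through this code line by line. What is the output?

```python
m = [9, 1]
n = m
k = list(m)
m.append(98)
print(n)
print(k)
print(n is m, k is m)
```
[9, 1, 98]
[9, 1]
True False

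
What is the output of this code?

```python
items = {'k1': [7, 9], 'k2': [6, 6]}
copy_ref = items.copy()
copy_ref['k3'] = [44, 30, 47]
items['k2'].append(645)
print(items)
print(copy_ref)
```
{'k1': [7, 9], 'k2': [6, 6, 645]}
{'k1': [7, 9], 'k2': [6, 6, 645], 'k3': [44, 30, 47]}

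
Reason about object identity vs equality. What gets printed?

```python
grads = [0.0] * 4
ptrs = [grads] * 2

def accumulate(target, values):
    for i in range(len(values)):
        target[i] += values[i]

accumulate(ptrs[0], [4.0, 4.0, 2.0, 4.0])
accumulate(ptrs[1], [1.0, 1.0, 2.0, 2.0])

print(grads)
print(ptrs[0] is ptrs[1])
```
[5.0, 5.0, 4.0, 6.0]
True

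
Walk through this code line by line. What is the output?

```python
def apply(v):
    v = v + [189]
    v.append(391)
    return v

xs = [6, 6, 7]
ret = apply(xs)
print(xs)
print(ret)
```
[6, 6, 7]
[6, 6, 7, 189, 391]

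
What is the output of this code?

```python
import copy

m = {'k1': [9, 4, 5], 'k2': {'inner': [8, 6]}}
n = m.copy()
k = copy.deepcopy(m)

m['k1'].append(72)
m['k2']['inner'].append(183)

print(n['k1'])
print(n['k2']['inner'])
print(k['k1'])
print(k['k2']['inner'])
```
[9, 4, 5, 72]
[8, 6, 183]
[9, 4, 5]
[8, 6]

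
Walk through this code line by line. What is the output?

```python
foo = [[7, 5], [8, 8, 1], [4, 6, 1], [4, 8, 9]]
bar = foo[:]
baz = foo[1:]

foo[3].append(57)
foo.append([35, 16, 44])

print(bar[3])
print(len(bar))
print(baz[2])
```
[4, 8, 9, 57]
4
[4, 8, 9, 57]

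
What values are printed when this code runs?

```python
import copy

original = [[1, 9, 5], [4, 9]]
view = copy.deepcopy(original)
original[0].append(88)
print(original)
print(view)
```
[[1, 9, 5, 88], [4, 9]]
[[1, 9, 5], [4, 9]]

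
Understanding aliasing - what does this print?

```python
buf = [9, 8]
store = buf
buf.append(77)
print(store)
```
[9, 8, 77]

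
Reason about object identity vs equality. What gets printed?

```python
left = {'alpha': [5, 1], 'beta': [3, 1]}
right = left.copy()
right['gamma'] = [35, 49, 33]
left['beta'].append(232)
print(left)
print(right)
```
{'alpha': [5, 1], 'beta': [3, 1, 232]}
{'alpha': [5, 1], 'beta': [3, 1, 232], 'gamma': [35, 49, 33]}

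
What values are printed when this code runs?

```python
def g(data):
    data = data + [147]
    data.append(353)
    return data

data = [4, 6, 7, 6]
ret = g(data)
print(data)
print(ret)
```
[4, 6, 7, 6]
[4, 6, 7, 6, 147, 353]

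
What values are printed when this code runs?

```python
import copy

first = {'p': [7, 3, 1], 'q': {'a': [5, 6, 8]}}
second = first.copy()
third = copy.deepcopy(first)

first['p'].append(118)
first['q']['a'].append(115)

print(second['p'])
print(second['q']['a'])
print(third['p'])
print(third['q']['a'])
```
[7, 3, 1, 118]
[5, 6, 8, 115]
[7, 3, 1]
[5, 6, 8]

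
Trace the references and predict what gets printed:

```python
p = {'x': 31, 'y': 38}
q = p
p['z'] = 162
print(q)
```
{'x': 31, 'y': 38, 'z': 162}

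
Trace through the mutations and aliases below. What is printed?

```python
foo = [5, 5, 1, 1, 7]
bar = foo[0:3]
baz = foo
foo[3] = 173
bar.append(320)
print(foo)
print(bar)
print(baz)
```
[5, 5, 1, 173, 7]
[5, 5, 1, 320]
[5, 5, 1, 173, 7]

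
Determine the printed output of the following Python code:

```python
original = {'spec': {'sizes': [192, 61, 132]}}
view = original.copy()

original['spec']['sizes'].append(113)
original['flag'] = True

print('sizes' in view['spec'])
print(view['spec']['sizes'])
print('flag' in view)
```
True
[192, 61, 132, 113]
False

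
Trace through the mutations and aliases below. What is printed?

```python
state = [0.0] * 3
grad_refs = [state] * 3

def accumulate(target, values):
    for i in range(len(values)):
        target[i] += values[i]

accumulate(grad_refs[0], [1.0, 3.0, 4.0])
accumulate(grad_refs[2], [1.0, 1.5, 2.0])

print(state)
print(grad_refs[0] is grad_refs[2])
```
[2.0, 4.5, 6.0]
True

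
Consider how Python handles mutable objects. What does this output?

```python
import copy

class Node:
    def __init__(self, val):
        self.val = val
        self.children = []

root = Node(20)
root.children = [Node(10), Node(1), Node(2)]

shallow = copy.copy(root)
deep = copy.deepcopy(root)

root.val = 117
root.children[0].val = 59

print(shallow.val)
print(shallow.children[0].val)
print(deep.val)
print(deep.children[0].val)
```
20
59
20
10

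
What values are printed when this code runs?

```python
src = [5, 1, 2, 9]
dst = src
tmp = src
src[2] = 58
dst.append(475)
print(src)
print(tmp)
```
[5, 1, 58, 9, 475]
[5, 1, 58, 9, 475]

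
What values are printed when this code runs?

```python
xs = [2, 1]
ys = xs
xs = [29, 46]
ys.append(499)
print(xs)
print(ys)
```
[29, 46]
[2, 1, 499]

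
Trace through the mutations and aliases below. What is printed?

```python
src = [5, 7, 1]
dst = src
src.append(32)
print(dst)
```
[5, 7, 1, 32]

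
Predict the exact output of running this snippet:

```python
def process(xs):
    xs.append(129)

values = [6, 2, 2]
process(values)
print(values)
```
[6, 2, 2, 129]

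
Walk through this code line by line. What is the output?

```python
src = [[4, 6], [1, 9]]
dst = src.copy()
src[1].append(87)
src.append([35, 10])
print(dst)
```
[[4, 6], [1, 9, 87]]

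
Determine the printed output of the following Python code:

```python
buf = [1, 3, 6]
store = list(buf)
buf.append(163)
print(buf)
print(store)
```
[1, 3, 6, 163]
[1, 3, 6]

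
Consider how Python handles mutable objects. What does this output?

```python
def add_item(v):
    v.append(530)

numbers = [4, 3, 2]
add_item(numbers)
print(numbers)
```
[4, 3, 2, 530]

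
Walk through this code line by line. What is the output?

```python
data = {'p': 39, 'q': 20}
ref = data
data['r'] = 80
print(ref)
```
{'p': 39, 'q': 20, 'r': 80}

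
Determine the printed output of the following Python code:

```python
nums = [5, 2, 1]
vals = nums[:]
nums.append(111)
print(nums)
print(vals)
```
[5, 2, 1, 111]
[5, 2, 1]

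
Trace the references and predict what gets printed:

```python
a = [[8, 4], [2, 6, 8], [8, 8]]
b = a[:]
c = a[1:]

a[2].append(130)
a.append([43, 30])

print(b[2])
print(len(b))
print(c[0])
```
[8, 8, 130]
3
[2, 6, 8]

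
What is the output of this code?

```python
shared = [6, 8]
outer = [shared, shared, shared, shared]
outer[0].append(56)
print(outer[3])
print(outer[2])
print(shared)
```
[6, 8, 56]
[6, 8, 56]
[6, 8, 56]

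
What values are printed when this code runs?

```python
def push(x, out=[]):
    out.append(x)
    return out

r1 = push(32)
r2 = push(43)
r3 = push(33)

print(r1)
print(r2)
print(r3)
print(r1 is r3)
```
[32, 43, 33]
[32, 43, 33]
[32, 43, 33]
True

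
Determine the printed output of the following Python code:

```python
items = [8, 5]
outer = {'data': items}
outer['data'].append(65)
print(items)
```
[8, 5, 65]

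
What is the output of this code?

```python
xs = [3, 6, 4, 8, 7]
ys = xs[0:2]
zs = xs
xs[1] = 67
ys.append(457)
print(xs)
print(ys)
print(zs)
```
[3, 67, 4, 8, 7]
[3, 6, 457]
[3, 67, 4, 8, 7]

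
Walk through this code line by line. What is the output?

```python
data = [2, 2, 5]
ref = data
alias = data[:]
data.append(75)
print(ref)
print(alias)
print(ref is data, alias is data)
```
[2, 2, 5, 75]
[2, 2, 5]
True False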